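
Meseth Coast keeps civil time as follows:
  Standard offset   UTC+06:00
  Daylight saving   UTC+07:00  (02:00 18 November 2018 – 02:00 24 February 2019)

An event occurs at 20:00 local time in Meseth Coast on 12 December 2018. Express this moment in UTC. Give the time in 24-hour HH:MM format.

Daylight saving runs 18 November 2018 – 24 February 2019; 12 December 2018 is inside that window, so Meseth Coast is at UTC+07:00.
20:00 local − 7h = 13:00 UTC.

13:00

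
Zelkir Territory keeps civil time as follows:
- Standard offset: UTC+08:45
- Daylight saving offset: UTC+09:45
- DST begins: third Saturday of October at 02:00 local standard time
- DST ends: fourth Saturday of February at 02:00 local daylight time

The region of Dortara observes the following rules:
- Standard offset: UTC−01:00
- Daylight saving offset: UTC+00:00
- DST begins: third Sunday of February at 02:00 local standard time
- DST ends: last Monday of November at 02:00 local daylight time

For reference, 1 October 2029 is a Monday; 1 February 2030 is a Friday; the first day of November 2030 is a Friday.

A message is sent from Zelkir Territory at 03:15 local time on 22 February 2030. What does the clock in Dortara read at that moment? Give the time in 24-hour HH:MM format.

1 October 2029 is a Monday, so the first Saturday is October 6 and the third is October 20.
1 February 2030 is a Friday, so the first Saturday is February 2 and the fourth is February 23.
22 February 2030 lies within the daylight-saving period (20 October 2029 – 23 February 2030), so Zelkir Territory is on daylight time, UTC+09:45.
03:15 Zelkir Territory − 9h45m = 17:30 UTC (rolling into the previous day, 21 February 2030).
1 February 2030 is a Friday, so the first Sunday is February 3 and the third is February 17.
1 November 2030 is a Friday, so Mondays fall on 4, 11, 18, 25; the last is November 25.
At the standard offset (UTC−01:00), 17:30 UTC − 1h = 16:30 Dortara standard time.
The standard-time date in Dortara, 21 February 2030, falls between 17 February and 25 November, so daylight saving is in effect and Dortara is at UTC+00:00.
17:30 UTC + 0h = 17:30 Dortara.

17:30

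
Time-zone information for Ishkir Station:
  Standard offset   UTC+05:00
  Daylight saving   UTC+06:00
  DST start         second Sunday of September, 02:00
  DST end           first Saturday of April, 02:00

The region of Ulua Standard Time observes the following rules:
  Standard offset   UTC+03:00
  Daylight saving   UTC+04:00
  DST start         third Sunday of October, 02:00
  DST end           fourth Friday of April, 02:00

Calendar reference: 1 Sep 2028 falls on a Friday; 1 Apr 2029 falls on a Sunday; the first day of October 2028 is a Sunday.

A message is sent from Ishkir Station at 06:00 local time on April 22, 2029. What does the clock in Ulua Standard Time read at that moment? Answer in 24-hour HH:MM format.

05:00

1 September 2028 is a Friday, so the first Sunday is September 3 and the second is September 10.
1 April 2029 is a Sunday, so the first Saturday is April 7.
Daylight saving runs 10 September 2028 – 7 April 2029; April 22, 2029 is outside that window, so Ishkir Station is on standard time at UTC+05:00.
06:00 Ishkir Station − 5h = 01:00 UTC.
1 October 2028 is a Sunday, so the first Sunday is October 1 and the third is October 15.
1 April 2029 is a Sunday, so the first Friday is April 6 and the fourth is April 27.
At the standard offset (UTC+03:00), 01:00 UTC + 3h = 04:00 Ulua Standard Time standard time.
Daylight saving runs 15 October 2028 – 27 April 2029; the standard-time date in Ulua Standard Time, April 22, 2029, is inside that window, so Ulua Standard Time is at UTC+04:00.
01:00 UTC + 4h = 05:00 Ulua Standard Time.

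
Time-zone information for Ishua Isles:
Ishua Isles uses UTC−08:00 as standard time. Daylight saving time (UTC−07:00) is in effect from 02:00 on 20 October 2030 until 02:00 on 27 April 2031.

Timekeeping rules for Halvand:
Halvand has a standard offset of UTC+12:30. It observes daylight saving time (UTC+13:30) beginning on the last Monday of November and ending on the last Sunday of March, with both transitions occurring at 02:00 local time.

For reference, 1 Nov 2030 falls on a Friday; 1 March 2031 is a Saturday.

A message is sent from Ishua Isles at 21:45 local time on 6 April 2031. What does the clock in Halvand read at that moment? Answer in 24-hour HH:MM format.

17:15

6 April 2031 falls between 20 October 2030 and 27 April 2031, so daylight saving is in effect and Ishua Isles is at UTC−07:00.
21:45 Ishua Isles + 7h = 04:45 UTC (rolling into the next day, 7 April 2031).
1 November 2030 is a Friday, so Mondays fall on 4, 11, 18, 25; the last is November 25.
1 March 2031 is a Saturday, so Sundays fall on 2, 9, 16, 23, 30; the last is March 30.
At the standard offset (UTC+12:30), 04:45 UTC + 12h30m = 17:15 Halvand standard time.
The standard-time date in Halvand, 7 April 2031, does not fall between 25 November 2030 and 30 March 2031, so daylight saving is not in effect and Halvand is at UTC+12:30.
04:45 UTC + 12h30m = 17:15 Halvand.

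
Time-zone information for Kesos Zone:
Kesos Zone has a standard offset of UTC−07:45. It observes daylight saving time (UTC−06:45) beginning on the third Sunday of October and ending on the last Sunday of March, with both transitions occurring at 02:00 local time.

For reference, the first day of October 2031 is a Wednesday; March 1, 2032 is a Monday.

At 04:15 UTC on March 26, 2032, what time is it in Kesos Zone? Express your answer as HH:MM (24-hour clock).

1 October 2031 is a Wednesday, so the first Sunday is October 5 and the third is October 19.
1 March 2032 is a Monday, so Sundays fall on 7, 14, 21, 28; the last is March 28.
At the standard offset (UTC−07:45), 04:15 UTC − 7h45m = 20:30 Kesos Zone standard time (rolling into the previous day, 25 March 2032).
The standard-time date in Kesos Zone, March 25, 2032, falls between 19 October 2031 and 28 March 2032, so daylight saving is in effect and Kesos Zone is at UTC−06:45.
04:15 UTC − 6h45m = 21:30 local (rolling into the previous day, 25 March 2032).

21:30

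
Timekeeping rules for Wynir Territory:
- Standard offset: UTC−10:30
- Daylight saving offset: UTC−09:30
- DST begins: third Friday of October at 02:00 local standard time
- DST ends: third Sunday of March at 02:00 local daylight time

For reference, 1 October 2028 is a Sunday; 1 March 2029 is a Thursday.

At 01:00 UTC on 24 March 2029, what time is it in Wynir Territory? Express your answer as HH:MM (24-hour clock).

14:30

1 October 2028 is a Sunday, so the first Friday is October 6 and the third is October 20.
1 March 2029 is a Thursday, so the first Sunday is March 4 and the third is March 18.
At the standard offset (UTC−10:30), 01:00 UTC − 10h30m = 14:30 Wynir Territory standard time (rolling into the previous day, 23 March 2029).
Daylight saving runs 20 October 2028 – 18 March 2029; the standard-time date in Wynir Territory, 23 March 2029, is outside that window, so Wynir Territory is on standard time at UTC−10:30.
01:00 UTC − 10h30m = 14:30 local (rolling into the previous day, 23 March 2029).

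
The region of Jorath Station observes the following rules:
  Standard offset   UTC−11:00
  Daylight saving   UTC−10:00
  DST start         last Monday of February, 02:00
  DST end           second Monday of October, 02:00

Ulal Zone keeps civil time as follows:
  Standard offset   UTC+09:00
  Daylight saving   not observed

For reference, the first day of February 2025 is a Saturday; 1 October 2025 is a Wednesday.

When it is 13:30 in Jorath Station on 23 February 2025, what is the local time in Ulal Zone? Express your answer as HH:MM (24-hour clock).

09:30

1 February 2025 is a Saturday, so Mondays fall on 3, 10, 17, 24; the last is February 24.
1 October 2025 is a Wednesday, so the first Monday is October 6 and the second is October 13.
23 February 2025 does not fall between 24 February and 13 October, so daylight saving is not in effect and Jorath Station is at UTC−11:00.
13:30 Jorath Station + 11h = 00:30 UTC (rolling into the next day, 24 February 2025).
Ulal Zone has no daylight saving, so its offset is UTC+09:00 year-round.
00:30 UTC + 9h = 09:30 Ulal Zone.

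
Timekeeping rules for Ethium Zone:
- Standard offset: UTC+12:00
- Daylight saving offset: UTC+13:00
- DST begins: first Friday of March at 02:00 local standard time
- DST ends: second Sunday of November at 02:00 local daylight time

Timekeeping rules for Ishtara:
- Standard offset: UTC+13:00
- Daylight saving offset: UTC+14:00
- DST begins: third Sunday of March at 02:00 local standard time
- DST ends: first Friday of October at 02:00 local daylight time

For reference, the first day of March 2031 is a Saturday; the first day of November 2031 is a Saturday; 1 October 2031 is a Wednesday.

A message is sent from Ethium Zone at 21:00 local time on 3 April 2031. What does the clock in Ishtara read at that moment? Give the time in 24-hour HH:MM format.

22:00

1 March 2031 is a Saturday, so the first Friday is March 7.
1 November 2031 is a Saturday, so the first Sunday is November 2 and the second is November 9.
3 April 2031 lies within the daylight-saving period (7 March – 9 November), so Ethium Zone is on daylight time, UTC+13:00.
21:00 Ethium Zone − 13h = 08:00 UTC.
1 March 2031 is a Saturday, so the first Sunday is March 2 and the third is March 16.
1 October 2031 is a Wednesday, so the first Friday is October 3.
At the standard offset (UTC+13:00), 08:00 UTC + 13h = 21:00 Ishtara standard time.
Daylight saving runs 16 March – 3 October; the standard-time date in Ishtara, 3 April 2031, is inside that window, so Ishtara is at UTC+14:00.
08:00 UTC + 14h = 22:00 Ishtara.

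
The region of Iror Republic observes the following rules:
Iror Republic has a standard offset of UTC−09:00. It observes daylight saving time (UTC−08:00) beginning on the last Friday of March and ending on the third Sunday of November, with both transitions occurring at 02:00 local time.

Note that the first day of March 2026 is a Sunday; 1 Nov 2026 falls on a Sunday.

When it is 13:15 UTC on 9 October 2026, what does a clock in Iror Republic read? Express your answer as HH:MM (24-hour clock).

1 March 2026 is a Sunday, so Fridays fall on 6, 13, 20, 27; the last is March 27.
1 November 2026 is a Sunday, so the first Sunday is November 1 and the third is November 15.
At the standard offset (UTC−09:00), 13:15 UTC − 9h = 04:15 Iror Republic standard time.
The standard-time date in Iror Republic, 9 October 2026, falls between 27 March and 15 November, so daylight saving is in effect and Iror Republic is at UTC−08:00.
13:15 UTC − 8h = 05:15 local.

05:15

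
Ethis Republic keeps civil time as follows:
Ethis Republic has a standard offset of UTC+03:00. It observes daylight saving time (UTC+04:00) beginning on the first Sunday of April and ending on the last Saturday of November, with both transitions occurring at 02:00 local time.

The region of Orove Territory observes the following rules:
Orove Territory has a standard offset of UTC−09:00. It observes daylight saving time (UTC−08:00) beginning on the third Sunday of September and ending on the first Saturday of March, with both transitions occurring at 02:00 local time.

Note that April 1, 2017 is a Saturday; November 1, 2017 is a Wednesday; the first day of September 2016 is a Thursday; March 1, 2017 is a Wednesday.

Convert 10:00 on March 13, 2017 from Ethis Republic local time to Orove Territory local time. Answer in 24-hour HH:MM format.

22:00

1 April 2017 is a Saturday, so the first Sunday is April 2.
1 November 2017 is a Wednesday, so Saturdays fall on 4, 11, 18, 25; the last is November 25.
Daylight saving runs 2 April – 25 November; March 13, 2017 is outside that window, so Ethis Republic is on standard time at UTC+03:00.
10:00 Ethis Republic − 3h = 07:00 UTC.
1 September 2016 is a Thursday, so the first Sunday is September 4 and the third is September 18.
1 March 2017 is a Wednesday, so the first Saturday is March 4.
At the standard offset (UTC−09:00), 07:00 UTC − 9h = 22:00 Orove Territory standard time (rolling into the previous day, 12 March 2017).
Daylight saving runs 18 September 2016 – 4 March 2017; the standard-time date in Orove Territory, March 12, 2017, is outside that window, so Orove Territory is on standard time at UTC−09:00.
07:00 UTC − 9h = 22:00 Orove Territory (rolling into the previous day, 12 March 2017).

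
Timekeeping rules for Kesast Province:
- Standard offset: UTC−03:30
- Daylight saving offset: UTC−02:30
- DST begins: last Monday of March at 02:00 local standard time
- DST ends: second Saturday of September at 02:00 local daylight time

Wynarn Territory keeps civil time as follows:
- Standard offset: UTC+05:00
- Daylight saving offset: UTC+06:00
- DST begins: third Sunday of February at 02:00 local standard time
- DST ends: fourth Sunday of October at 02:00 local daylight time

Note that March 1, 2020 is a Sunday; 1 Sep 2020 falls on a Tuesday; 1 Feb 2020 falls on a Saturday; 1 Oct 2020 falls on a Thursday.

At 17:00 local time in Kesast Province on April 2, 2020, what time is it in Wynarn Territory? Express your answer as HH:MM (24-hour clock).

01:30

1 March 2020 is a Sunday, so Mondays fall on 2, 9, 16, 23, 30; the last is March 30.
1 September 2020 is a Tuesday, so the first Saturday is September 5 and the second is September 12.
April 2, 2020 lies within the daylight-saving period (30 March – 12 September), so Kesast Province is on daylight time, UTC−02:30.
17:00 Kesast Province + 2h30m = 19:30 UTC.
1 February 2020 is a Saturday, so the first Sunday is February 2 and the third is February 16.
1 October 2020 is a Thursday, so the first Sunday is October 4 and the fourth is October 25.
At the standard offset (UTC+05:00), 19:30 UTC + 5h = 00:30 Wynarn Territory standard time (rolling into the next day, 3 April 2020).
Daylight saving runs 16 February – 25 October; the standard-time date in Wynarn Territory, April 3, 2020, is inside that window, so Wynarn Territory is at UTC+06:00.
19:30 UTC + 6h = 01:30 Wynarn Territory (rolling into the next day, 3 April 2020).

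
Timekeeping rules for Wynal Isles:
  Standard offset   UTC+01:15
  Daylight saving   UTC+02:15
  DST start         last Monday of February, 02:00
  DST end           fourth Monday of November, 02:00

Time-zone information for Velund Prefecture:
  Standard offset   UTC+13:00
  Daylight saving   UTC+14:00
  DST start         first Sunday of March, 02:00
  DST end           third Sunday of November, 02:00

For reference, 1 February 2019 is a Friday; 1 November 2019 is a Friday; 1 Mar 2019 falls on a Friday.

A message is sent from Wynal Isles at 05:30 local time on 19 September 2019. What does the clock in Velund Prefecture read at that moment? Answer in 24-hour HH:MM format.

17:15

1 February 2019 is a Friday, so Mondays fall on 4, 11, 18, 25; the last is February 25.
1 November 2019 is a Friday, so the first Monday is November 4 and the fourth is November 25.
Daylight saving runs 25 February – 25 November; 19 September 2019 is inside that window, so Wynal Isles is at UTC+02:15.
05:30 Wynal Isles − 2h15m = 03:15 UTC.
1 March 2019 is a Friday, so the first Sunday is March 3.
1 November 2019 is a Friday, so the first Sunday is November 3 and the third is November 17.
At the standard offset (UTC+13:00), 03:15 UTC + 13h = 16:15 Velund Prefecture standard time.
Daylight saving runs 3 March – 17 November; the standard-time date in Velund Prefecture, 19 September 2019, is inside that window, so Velund Prefecture is at UTC+14:00.
03:15 UTC + 14h = 17:15 Velund Prefecture.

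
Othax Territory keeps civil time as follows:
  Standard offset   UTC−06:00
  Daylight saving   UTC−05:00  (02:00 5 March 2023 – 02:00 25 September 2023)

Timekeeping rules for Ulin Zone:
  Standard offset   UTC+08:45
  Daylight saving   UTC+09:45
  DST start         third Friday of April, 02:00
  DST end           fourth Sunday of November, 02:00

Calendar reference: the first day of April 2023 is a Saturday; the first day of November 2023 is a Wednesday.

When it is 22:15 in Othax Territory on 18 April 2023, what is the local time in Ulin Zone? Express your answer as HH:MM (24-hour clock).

Daylight saving runs 5 March – 25 September; 18 April 2023 is inside that window, so Othax Territory is at UTC−05:00.
22:15 Othax Territory + 5h = 03:15 UTC (rolling into the next day, 19 April 2023).
1 April 2023 is a Saturday, so the first Friday is April 7 and the third is April 21.
1 November 2023 is a Wednesday, so the first Sunday is November 5 and the fourth is November 26.
At the standard offset (UTC+08:45), 03:15 UTC + 8h45m = 12:00 Ulin Zone standard time.
The standard-time date in Ulin Zone, 19 April 2023, does not fall between 21 April and 26 November, so daylight saving is not in effect and Ulin Zone is at UTC+08:45.
03:15 UTC + 8h45m = 12:00 Ulin Zone.

12:00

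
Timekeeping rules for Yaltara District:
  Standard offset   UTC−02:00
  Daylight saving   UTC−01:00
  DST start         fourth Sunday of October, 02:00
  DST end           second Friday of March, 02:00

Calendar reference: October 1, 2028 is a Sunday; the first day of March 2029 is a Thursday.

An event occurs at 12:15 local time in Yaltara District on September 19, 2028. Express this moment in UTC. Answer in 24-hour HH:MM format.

1 October 2028 is a Sunday, so the first Sunday is October 1 and the fourth is October 22.
1 March 2029 is a Thursday, so the first Friday is March 2 and the second is March 9.
September 19, 2028 does not fall between 22 October 2028 and 9 March 2029, so daylight saving is not in effect and Yaltara District is at UTC−02:00.
12:15 local + 2h = 14:15 UTC.

14:15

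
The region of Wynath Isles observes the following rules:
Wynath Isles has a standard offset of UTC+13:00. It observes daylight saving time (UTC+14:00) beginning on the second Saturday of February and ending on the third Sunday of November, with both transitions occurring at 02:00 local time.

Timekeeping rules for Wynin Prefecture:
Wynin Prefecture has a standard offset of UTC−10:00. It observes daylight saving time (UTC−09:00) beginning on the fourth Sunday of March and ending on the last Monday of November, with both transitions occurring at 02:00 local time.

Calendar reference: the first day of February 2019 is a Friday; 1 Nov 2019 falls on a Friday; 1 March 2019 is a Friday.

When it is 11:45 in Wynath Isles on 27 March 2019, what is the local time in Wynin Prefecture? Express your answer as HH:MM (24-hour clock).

12:45

1 February 2019 is a Friday, so the first Saturday is February 2 and the second is February 9.
1 November 2019 is a Friday, so the first Sunday is November 3 and the third is November 17.
Daylight saving runs 9 February – 17 November; 27 March 2019 is inside that window, so Wynath Isles is at UTC+14:00.
11:45 Wynath Isles − 14h = 21:45 UTC (rolling into the previous day, 26 March 2019).
1 March 2019 is a Friday, so the first Sunday is March 3 and the fourth is March 24.
1 November 2019 is a Friday, so Mondays fall on 4, 11, 18, 25; the last is November 25.
At the standard offset (UTC−10:00), 21:45 UTC − 10h = 11:45 Wynin Prefecture standard time.
The standard-time date in Wynin Prefecture, 26 March 2019, falls between 24 March and 25 November, so daylight saving is in effect and Wynin Prefecture is at UTC−09:00.
21:45 UTC − 9h = 12:45 Wynin Prefecture.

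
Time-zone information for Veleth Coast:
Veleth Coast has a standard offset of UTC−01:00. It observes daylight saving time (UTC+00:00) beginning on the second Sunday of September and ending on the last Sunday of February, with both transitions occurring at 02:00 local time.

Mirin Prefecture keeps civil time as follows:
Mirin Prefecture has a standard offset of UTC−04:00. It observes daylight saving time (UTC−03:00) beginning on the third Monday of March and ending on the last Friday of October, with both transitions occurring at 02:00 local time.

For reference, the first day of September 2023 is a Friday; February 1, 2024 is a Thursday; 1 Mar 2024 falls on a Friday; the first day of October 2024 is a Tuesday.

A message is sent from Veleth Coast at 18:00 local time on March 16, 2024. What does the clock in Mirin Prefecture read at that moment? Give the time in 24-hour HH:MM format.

1 September 2023 is a Friday, so the first Sunday is September 3 and the second is September 10.
1 February 2024 is a Thursday, so Sundays fall on 4, 11, 18, 25; the last is February 25.
March 16, 2024 is outside the daylight-saving period (10 September 2023 – 25 February 2024), so Veleth Coast is on standard time, UTC−01:00.
18:00 Veleth Coast + 1h = 19:00 UTC.
1 March 2024 is a Friday, so the first Monday is March 4 and the third is March 18.
1 October 2024 is a Tuesday, so Fridays fall on 4, 11, 18, 25; the last is October 25.
At the standard offset (UTC−04:00), 19:00 UTC − 4h = 15:00 Mirin Prefecture standard time.
The standard-time date in Mirin Prefecture, March 16, 2024, does not fall between 18 March and 25 October, so daylight saving is not in effect and Mirin Prefecture is at UTC−04:00.
19:00 UTC − 4h = 15:00 Mirin Prefecture.

15:00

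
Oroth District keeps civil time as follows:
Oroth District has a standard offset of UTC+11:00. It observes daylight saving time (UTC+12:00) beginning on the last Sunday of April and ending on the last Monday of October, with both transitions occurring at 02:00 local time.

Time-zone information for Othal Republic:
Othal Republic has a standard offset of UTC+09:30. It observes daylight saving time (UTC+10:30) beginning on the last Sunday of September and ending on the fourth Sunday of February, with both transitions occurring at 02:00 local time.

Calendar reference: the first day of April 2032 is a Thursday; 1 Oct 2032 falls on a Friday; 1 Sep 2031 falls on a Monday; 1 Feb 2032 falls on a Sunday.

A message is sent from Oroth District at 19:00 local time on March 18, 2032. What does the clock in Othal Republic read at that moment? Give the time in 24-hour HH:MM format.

17:30

1 April 2032 is a Thursday, so Sundays fall on 4, 11, 18, 25; the last is April 25.
1 October 2032 is a Friday, so Mondays fall on 4, 11, 18, 25; the last is October 25.
March 18, 2032 does not fall between 25 April and 25 October, so daylight saving is not in effect and Oroth District is at UTC+11:00.
19:00 Oroth District − 11h = 08:00 UTC.
1 September 2031 is a Monday, so Sundays fall on 7, 14, 21, 28; the last is September 28.
1 February 2032 is a Sunday, so the first Sunday is February 1 and the fourth is February 22.
At the standard offset (UTC+09:30), 08:00 UTC + 9h30m = 17:30 Othal Republic standard time.
Daylight saving runs 28 September 2031 – 22 February 2032; the standard-time date in Othal Republic, March 18, 2032, is outside that window, so Othal Republic is on standard time at UTC+09:30.
08:00 UTC + 9h30m = 17:30 Othal Republic.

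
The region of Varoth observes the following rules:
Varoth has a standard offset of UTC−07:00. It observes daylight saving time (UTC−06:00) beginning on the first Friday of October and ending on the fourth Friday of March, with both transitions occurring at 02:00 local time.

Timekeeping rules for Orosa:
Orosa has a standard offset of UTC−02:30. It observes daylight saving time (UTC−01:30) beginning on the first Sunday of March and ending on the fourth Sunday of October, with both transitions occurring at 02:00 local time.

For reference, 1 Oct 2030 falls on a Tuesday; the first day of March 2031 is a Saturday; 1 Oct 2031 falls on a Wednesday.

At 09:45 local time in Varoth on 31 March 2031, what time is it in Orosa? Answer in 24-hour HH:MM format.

1 October 2030 is a Tuesday, so the first Friday is October 4.
1 March 2031 is a Saturday, so the first Friday is March 7 and the fourth is March 28.
31 March 2031 does not fall between 4 October 2030 and 28 March 2031, so daylight saving is not in effect and Varoth is at UTC−07:00.
09:45 Varoth + 7h = 16:45 UTC.
1 March 2031 is a Saturday, so the first Sunday is March 2.
1 October 2031 is a Wednesday, so the first Sunday is October 5 and the fourth is October 26.
At the standard offset (UTC−02:30), 16:45 UTC − 2h30m = 14:15 Orosa standard time.
The standard-time date in Orosa, 31 March 2031, lies within the daylight-saving period (2 March – 26 October), so Orosa is on daylight time, UTC−01:30.
16:45 UTC − 1h30m = 15:15 Orosa.

15:15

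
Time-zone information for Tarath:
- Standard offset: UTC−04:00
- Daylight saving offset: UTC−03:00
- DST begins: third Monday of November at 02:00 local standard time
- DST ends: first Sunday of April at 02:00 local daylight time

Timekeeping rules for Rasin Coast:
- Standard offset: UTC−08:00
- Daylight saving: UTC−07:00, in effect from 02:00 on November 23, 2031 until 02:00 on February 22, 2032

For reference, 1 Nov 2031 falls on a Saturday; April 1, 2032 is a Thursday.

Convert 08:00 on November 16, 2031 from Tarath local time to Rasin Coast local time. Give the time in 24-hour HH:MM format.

1 November 2031 is a Saturday, so the first Monday is November 3 and the third is November 17.
1 April 2032 is a Thursday, so the first Sunday is April 4.
November 16, 2031 does not fall between 17 November 2031 and 4 April 2032, so daylight saving is not in effect and Tarath is at UTC−04:00.
08:00 Tarath + 4h = 12:00 UTC.
At the standard offset (UTC−08:00), 12:00 UTC − 8h = 04:00 Rasin Coast standard time.
Daylight saving runs 23 November 2031 – 22 February 2032; the standard-time date in Rasin Coast, November 16, 2031, is outside that window, so Rasin Coast is on standard time at UTC−08:00.
12:00 UTC − 8h = 04:00 Rasin Coast.

04:00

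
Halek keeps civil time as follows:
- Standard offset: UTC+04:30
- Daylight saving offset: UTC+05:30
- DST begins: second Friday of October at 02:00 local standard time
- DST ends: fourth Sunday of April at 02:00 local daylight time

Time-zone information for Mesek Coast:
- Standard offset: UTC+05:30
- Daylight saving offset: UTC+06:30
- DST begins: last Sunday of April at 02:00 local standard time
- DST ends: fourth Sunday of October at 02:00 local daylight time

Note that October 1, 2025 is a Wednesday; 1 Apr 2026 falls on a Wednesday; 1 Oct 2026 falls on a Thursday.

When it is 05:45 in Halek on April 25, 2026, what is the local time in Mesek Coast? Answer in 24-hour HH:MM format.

1 October 2025 is a Wednesday, so the first Friday is October 3 and the second is October 10.
1 April 2026 is a Wednesday, so the first Sunday is April 5 and the fourth is April 26.
April 25, 2026 lies within the daylight-saving period (10 October 2025 – 26 April 2026), so Halek is on daylight time, UTC+05:30.
05:45 Halek − 5h30m = 00:15 UTC.
1 April 2026 is a Wednesday, so Sundays fall on 5, 12, 19, 26; the last is April 26.
1 October 2026 is a Thursday, so the first Sunday is October 4 and the fourth is October 25.
At the standard offset (UTC+05:30), 00:15 UTC + 5h30m = 05:45 Mesek Coast standard time.
The standard-time date in Mesek Coast, April 25, 2026, does not fall between 26 April and 25 October, so daylight saving is not in effect and Mesek Coast is at UTC+05:30.
00:15 UTC + 5h30m = 05:45 Mesek Coast.

05:45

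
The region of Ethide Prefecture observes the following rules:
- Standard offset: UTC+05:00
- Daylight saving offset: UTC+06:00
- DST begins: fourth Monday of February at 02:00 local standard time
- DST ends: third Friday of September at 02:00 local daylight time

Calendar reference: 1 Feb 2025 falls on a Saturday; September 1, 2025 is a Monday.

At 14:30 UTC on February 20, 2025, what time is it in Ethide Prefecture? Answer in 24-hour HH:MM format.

1 February 2025 is a Saturday, so the first Monday is February 3 and the fourth is February 24.
1 September 2025 is a Monday, so the first Friday is September 5 and the third is September 19.
At the standard offset (UTC+05:00), 14:30 UTC + 5h = 19:30 Ethide Prefecture standard time.
The standard-time date in Ethide Prefecture, February 20, 2025, is outside the daylight-saving period (24 February – 19 September), so Ethide Prefecture is on standard time, UTC+05:00.
14:30 UTC + 5h = 19:30 local.

19:30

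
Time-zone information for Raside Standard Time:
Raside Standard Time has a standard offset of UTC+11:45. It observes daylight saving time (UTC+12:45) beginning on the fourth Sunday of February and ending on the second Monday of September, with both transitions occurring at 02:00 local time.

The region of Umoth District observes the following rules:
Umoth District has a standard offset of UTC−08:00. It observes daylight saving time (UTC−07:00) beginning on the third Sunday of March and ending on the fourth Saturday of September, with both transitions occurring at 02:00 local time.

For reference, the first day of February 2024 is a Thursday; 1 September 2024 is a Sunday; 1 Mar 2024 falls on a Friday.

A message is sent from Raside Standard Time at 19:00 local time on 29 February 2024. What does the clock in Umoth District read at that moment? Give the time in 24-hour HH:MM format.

22:15

1 February 2024 is a Thursday, so the first Sunday is February 4 and the fourth is February 25.
1 September 2024 is a Sunday, so the first Monday is September 2 and the second is September 9.
29 February 2024 falls between 25 February and 9 September, so daylight saving is in effect and Raside Standard Time is at UTC+12:45.
19:00 Raside Standard Time − 12h45m = 06:15 UTC.
1 March 2024 is a Friday, so the first Sunday is March 3 and the third is March 17.
1 September 2024 is a Sunday, so the first Saturday is September 7 and the fourth is September 28.
At the standard offset (UTC−08:00), 06:15 UTC − 8h = 22:15 Umoth District standard time (rolling into the previous day, 28 February 2024).
Daylight saving runs 17 March – 28 September; the standard-time date in Umoth District, 28 February 2024, is outside that window, so Umoth District is on standard time at UTC−08:00.
06:15 UTC − 8h = 22:15 Umoth District (rolling into the previous day, 28 February 2024).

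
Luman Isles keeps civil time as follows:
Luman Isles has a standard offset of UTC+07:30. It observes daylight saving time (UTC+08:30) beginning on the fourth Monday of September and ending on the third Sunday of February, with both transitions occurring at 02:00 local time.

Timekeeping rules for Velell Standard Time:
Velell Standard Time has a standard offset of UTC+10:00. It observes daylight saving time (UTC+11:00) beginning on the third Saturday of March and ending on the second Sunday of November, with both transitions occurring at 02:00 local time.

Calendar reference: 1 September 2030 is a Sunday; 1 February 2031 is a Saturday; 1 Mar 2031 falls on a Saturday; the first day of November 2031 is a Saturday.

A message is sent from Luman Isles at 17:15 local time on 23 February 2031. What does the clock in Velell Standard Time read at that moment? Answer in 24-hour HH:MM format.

1 September 2030 is a Sunday, so the first Monday is September 2 and the fourth is September 23.
1 February 2031 is a Saturday, so the first Sunday is February 2 and the third is February 16.
23 February 2031 does not fall between 23 September 2030 and 16 February 2031, so daylight saving is not in effect and Luman Isles is at UTC+07:30.
17:15 Luman Isles − 7h30m = 09:45 UTC.
1 March 2031 is a Saturday, so the first Saturday is March 1 and the third is March 15.
1 November 2031 is a Saturday, so the first Sunday is November 2 and the second is November 9.
At the standard offset (UTC+10:00), 09:45 UTC + 10h = 19:45 Velell Standard Time standard time.
The standard-time date in Velell Standard Time, 23 February 2031, does not fall between 15 March and 9 November, so daylight saving is not in effect and Velell Standard Time is at UTC+10:00.
09:45 UTC + 10h = 19:45 Velell Standard Time.

19:45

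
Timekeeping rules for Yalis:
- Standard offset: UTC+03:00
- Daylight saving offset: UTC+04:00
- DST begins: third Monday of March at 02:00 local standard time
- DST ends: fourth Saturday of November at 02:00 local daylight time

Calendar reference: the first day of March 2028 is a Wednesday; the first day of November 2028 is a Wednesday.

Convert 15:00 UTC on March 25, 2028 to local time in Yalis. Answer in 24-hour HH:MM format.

19:00

1 March 2028 is a Wednesday, so the first Monday is March 6 and the third is March 20.
1 November 2028 is a Wednesday, so the first Saturday is November 4 and the fourth is November 25.
At the standard offset (UTC+03:00), 15:00 UTC + 3h = 18:00 Yalis standard time.
Daylight saving runs 20 March – 25 November; the standard-time date in Yalis, March 25, 2028, is inside that window, so Yalis is at UTC+04:00.
15:00 UTC + 4h = 19:00 local.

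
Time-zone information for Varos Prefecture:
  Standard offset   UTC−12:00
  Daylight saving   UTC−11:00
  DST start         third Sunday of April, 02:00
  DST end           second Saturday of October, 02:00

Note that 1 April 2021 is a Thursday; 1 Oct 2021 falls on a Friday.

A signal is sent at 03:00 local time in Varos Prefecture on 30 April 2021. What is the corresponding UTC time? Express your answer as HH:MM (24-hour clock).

1 April 2021 is a Thursday, so the first Sunday is April 4 and the third is April 18.
1 October 2021 is a Friday, so the first Saturday is October 2 and the second is October 9.
30 April 2021 falls between 18 April and 9 October, so daylight saving is in effect and Varos Prefecture is at UTC−11:00.
03:00 local + 11h = 14:00 UTC.

14:00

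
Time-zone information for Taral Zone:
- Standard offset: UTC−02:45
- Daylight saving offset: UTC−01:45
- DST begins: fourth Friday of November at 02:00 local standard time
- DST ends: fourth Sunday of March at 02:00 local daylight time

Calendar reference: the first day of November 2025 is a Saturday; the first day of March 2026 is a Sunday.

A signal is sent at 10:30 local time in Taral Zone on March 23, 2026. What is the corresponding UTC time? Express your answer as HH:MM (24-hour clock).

13:15

1 November 2025 is a Saturday, so the first Friday is November 7 and the fourth is November 28.
1 March 2026 is a Sunday, so the first Sunday is March 1 and the fourth is March 22.
Daylight saving runs 28 November 2025 – 22 March 2026; March 23, 2026 is outside that window, so Taral Zone is on standard time at UTC−02:45.
10:30 local + 2h45m = 13:15 UTC.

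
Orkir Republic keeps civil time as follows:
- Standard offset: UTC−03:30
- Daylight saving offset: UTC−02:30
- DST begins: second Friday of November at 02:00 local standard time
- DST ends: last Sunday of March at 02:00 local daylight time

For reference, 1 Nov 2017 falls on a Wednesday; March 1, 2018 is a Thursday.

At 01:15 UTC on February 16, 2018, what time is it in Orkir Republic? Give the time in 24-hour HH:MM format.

22:45

1 November 2017 is a Wednesday, so the first Friday is November 3 and the second is November 10.
1 March 2018 is a Thursday, so Sundays fall on 4, 11, 18, 25; the last is March 25.
At the standard offset (UTC−03:30), 01:15 UTC − 3h30m = 21:45 Orkir Republic standard time (rolling into the previous day, 15 February 2018).
The standard-time date in Orkir Republic, February 15, 2018, lies within the daylight-saving period (10 November 2017 – 25 March 2018), so Orkir Republic is on daylight time, UTC−02:30.
01:15 UTC − 2h30m = 22:45 local (rolling into the previous day, 15 February 2018).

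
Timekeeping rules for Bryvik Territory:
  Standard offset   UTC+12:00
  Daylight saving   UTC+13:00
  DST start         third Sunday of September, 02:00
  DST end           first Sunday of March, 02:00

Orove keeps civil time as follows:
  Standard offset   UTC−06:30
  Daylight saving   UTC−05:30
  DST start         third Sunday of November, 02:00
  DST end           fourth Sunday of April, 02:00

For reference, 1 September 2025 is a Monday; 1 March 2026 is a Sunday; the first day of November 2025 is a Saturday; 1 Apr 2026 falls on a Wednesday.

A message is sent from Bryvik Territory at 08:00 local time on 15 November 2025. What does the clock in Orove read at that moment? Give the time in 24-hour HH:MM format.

1 September 2025 is a Monday, so the first Sunday is September 7 and the third is September 21.
1 March 2026 is a Sunday, so the first Sunday is March 1.
15 November 2025 lies within the daylight-saving period (21 September 2025 – 1 March 2026), so Bryvik Territory is on daylight time, UTC+13:00.
08:00 Bryvik Territory − 13h = 19:00 UTC (rolling into the previous day, 14 November 2025).
1 November 2025 is a Saturday, so the first Sunday is November 2 and the third is November 16.
1 April 2026 is a Wednesday, so the first Sunday is April 5 and the fourth is April 26.
At the standard offset (UTC−06:30), 19:00 UTC − 6h30m = 12:30 Orove standard time.
Daylight saving runs 16 November 2025 – 26 April 2026; the standard-time date in Orove, 14 November 2025, is outside that window, so Orove is on standard time at UTC−06:30.
19:00 UTC − 6h30m = 12:30 Orove.

12:30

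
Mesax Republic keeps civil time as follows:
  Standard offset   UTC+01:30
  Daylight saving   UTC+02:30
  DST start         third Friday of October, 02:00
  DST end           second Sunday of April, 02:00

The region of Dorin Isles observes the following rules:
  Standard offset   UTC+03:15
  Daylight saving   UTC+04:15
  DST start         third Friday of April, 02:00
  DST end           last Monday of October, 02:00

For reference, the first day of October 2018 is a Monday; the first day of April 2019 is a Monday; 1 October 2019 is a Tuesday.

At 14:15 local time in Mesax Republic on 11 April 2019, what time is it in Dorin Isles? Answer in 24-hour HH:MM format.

15:00

1 October 2018 is a Monday, so the first Friday is October 5 and the third is October 19.
1 April 2019 is a Monday, so the first Sunday is April 7 and the second is April 14.
11 April 2019 falls between 19 October 2018 and 14 April 2019, so daylight saving is in effect and Mesax Republic is at UTC+02:30.
14:15 Mesax Republic − 2h30m = 11:45 UTC.
1 April 2019 is a Monday, so the first Friday is April 5 and the third is April 19.
1 October 2019 is a Tuesday, so Mondays fall on 7, 14, 21, 28; the last is October 28.
At the standard offset (UTC+03:15), 11:45 UTC + 3h15m = 15:00 Dorin Isles standard time.
Daylight saving runs 19 April – 28 October; the standard-time date in Dorin Isles, 11 April 2019, is outside that window, so Dorin Isles is on standard time at UTC+03:15.
11:45 UTC + 3h15m = 15:00 Dorin Isles.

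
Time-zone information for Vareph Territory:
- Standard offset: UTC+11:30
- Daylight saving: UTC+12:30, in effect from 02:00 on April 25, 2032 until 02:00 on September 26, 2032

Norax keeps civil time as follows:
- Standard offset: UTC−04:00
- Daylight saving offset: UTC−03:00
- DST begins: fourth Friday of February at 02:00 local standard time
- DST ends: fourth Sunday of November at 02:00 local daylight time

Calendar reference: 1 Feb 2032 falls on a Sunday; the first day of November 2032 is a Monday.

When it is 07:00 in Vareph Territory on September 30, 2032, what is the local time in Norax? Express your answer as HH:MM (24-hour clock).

16:30

Daylight saving runs 25 April – 26 September; September 30, 2032 is outside that window, so Vareph Territory is on standard time at UTC+11:30.
07:00 Vareph Territory − 11h30m = 19:30 UTC (rolling into the previous day, 29 September 2032).
1 February 2032 is a Sunday, so the first Friday is February 6 and the fourth is February 27.
1 November 2032 is a Monday, so the first Sunday is November 7 and the fourth is November 28.
At the standard offset (UTC−04:00), 19:30 UTC − 4h = 15:30 Norax standard time.
The standard-time date in Norax, September 29, 2032, lies within the daylight-saving period (27 February – 28 November), so Norax is on daylight time, UTC−03:00.
19:30 UTC − 3h = 16:30 Norax.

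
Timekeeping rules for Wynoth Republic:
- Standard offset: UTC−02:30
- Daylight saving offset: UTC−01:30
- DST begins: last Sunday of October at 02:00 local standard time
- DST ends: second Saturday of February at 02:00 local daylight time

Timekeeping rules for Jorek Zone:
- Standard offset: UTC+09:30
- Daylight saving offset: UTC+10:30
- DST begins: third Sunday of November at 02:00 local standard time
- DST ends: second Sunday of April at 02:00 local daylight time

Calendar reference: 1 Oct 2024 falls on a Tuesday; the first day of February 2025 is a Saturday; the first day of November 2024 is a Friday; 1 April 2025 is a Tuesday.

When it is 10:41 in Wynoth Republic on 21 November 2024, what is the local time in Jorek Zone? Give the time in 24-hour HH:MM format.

22:41

1 October 2024 is a Tuesday, so Sundays fall on 6, 13, 20, 27; the last is October 27.
1 February 2025 is a Saturday, so the first Saturday is February 1 and the second is February 8.
Daylight saving runs 27 October 2024 – 8 February 2025; 21 November 2024 is inside that window, so Wynoth Republic is at UTC−01:30.
10:41 Wynoth Republic + 1h30m = 12:11 UTC.
1 November 2024 is a Friday, so the first Sunday is November 3 and the third is November 17.
1 April 2025 is a Tuesday, so the first Sunday is April 6 and the second is April 13.
At the standard offset (UTC+09:30), 12:11 UTC + 9h30m = 21:41 Jorek Zone standard time.
The standard-time date in Jorek Zone, 21 November 2024, falls between 17 November 2024 and 13 April 2025, so daylight saving is in effect and Jorek Zone is at UTC+10:30.
12:11 UTC + 10h30m = 22:41 Jorek Zone.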